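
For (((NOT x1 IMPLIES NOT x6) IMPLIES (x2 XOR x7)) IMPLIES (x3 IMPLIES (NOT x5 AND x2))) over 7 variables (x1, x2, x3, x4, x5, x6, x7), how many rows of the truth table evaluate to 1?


Formula: (((NOT x1 IMPLIES NOT x6) IMPLIES (x2 XOR x7)) IMPLIES (x3 IMPLIES (NOT x5 AND x2))) over 7 vars (128 rows)
Evaluate each row (x1, x2, x3, x4, x5, x6, x7 as bits, MSB first):
  row 0 [0000000]: (((NOT 0 IMPLIES NOT 0) IMPLIES (0 XOR 0)) IMPLIES (0 IMPLIES (NOT 0 AND 0))) -> 1
  row 1 [0000001]: (((NOT 0 IMPLIES NOT 0) IMPLIES (0 XOR 1)) IMPLIES (0 IMPLIES (NOT 0 AND 0))) -> 1
  row 2 [0000010]: (((NOT 0 IMPLIES NOT 1) IMPLIES (0 XOR 0)) IMPLIES (0 IMPLIES (NOT 0 AND 0))) -> 1
  row 3 [0000011]: (((NOT 0 IMPLIES NOT 1) IMPLIES (0 XOR 1)) IMPLIES (0 IMPLIES (NOT 0 AND 0))) -> 1
  row 4 [0000100]: (((NOT 0 IMPLIES NOT 0) IMPLIES (0 XOR 0)) IMPLIES (0 IMPLIES (NOT 1 AND 0))) -> 1
  (every remaining row is evaluated the same way; all 128 results are listed next)
Full result column, 8 rows per line (x1,x2,x3,x4 fixed per line; x5,x6,x7 runs 000..111 left to right):
  rows 0-7 [x1,x2,x3,x4=0000]: 11111111  (ones: 8)
  rows 8-15 [x1,x2,x3,x4=0001]: 11111111  (ones: 8)
  rows 16-23 [x1,x2,x3,x4=0010]: 10001000  (ones: 2)
  rows 24-31 [x1,x2,x3,x4=0011]: 10001000  (ones: 2)
  rows 32-39 [x1,x2,x3,x4=0100]: 11111111  (ones: 8)
  rows 40-47 [x1,x2,x3,x4=0101]: 11111111  (ones: 8)
  rows 48-55 [x1,x2,x3,x4=0110]: 11110100  (ones: 5)
  rows 56-63 [x1,x2,x3,x4=0111]: 11110100  (ones: 5)
  rows 64-71 [x1,x2,x3,x4=1000]: 11111111  (ones: 8)
  rows 72-79 [x1,x2,x3,x4=1001]: 11111111  (ones: 8)
  rows 80-87 [x1,x2,x3,x4=1010]: 10101010  (ones: 4)
  rows 88-95 [x1,x2,x3,x4=1011]: 10101010  (ones: 4)
  rows 96-103 [x1,x2,x3,x4=1100]: 11111111  (ones: 8)
  rows 104-111 [x1,x2,x3,x4=1101]: 11111111  (ones: 8)
  rows 112-119 [x1,x2,x3,x4=1110]: 11110101  (ones: 6)
  rows 120-127 [x1,x2,x3,x4=1111]: 11110101  (ones: 6)
Count of 1-rows = 8+8+2+2+8+8+5+5+8+8+4+4+8+8+6+6 = 98

98


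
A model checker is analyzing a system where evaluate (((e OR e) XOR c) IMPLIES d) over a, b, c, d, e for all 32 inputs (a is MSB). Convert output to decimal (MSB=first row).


Formula: (((e OR e) XOR c) IMPLIES d) over a, b, c, d, e (32 rows)
Evaluate each row (bits = a,b,c,d,e, MSB first):
  row 0 [00000]: (((0 OR 0) XOR 0) IMPLIES 0) -> 1
  row 1 [00001]: (((1 OR 1) XOR 0) IMPLIES 0) -> 0
  row 2 [00010]: (((0 OR 0) XOR 0) IMPLIES 1) -> 1
  row 3 [00011]: (((1 OR 1) XOR 0) IMPLIES 1) -> 1
  row 4 [00100]: (((0 OR 0) XOR 1) IMPLIES 0) -> 0
  row 5 [00101]: (((1 OR 1) XOR 1) IMPLIES 0) -> 1
  row 6 [00110]: (((0 OR 0) XOR 1) IMPLIES 1) -> 1
  row 7 [00111]: (((1 OR 1) XOR 1) IMPLIES 1) -> 1
  row 8 [01000]: (((0 OR 0) XOR 0) IMPLIES 0) -> 1
  row 9 [01001]: (((1 OR 1) XOR 0) IMPLIES 0) -> 0
  row 10 [01010]: (((0 OR 0) XOR 0) IMPLIES 1) -> 1
  row 11 [01011]: (((1 OR 1) XOR 0) IMPLIES 1) -> 1
  row 12 [01100]: (((0 OR 0) XOR 1) IMPLIES 0) -> 0
  row 13 [01101]: (((1 OR 1) XOR 1) IMPLIES 0) -> 1
  row 14 [01110]: (((0 OR 0) XOR 1) IMPLIES 1) -> 1
  row 15 [01111]: (((1 OR 1) XOR 1) IMPLIES 1) -> 1
  row 16 [10000]: (((0 OR 0) XOR 0) IMPLIES 0) -> 1
  row 17 [10001]: (((1 OR 1) XOR 0) IMPLIES 0) -> 0
  row 18 [10010]: (((0 OR 0) XOR 0) IMPLIES 1) -> 1
  row 19 [10011]: (((1 OR 1) XOR 0) IMPLIES 1) -> 1
  row 20 [10100]: (((0 OR 0) XOR 1) IMPLIES 0) -> 0
  row 21 [10101]: (((1 OR 1) XOR 1) IMPLIES 0) -> 1
  row 22 [10110]: (((0 OR 0) XOR 1) IMPLIES 1) -> 1
  row 23 [10111]: (((1 OR 1) XOR 1) IMPLIES 1) -> 1
  row 24 [11000]: (((0 OR 0) XOR 0) IMPLIES 0) -> 1
  row 25 [11001]: (((1 OR 1) XOR 0) IMPLIES 0) -> 0
  row 26 [11010]: (((0 OR 0) XOR 0) IMPLIES 1) -> 1
  row 27 [11011]: (((1 OR 1) XOR 0) IMPLIES 1) -> 1
  row 28 [11100]: (((0 OR 0) XOR 1) IMPLIES 0) -> 0
  row 29 [11101]: (((1 OR 1) XOR 1) IMPLIES 0) -> 1
  row 30 [11110]: (((0 OR 0) XOR 1) IMPLIES 1) -> 1
  row 31 [11111]: (((1 OR 1) XOR 1) IMPLIES 1) -> 1
Full result column, 4 rows per line (a,b,c fixed per line; d,e runs 00..11 left to right):
  rows 0-3 [a,b,c=000]: 1011  = hex B
  rows 4-7 [a,b,c=001]: 0111  = hex 7
  rows 8-11 [a,b,c=010]: 1011  = hex B
  rows 12-15 [a,b,c=011]: 0111  = hex 7
  rows 16-19 [a,b,c=100]: 1011  = hex B
  rows 20-23 [a,b,c=101]: 0111  = hex 7
  rows 24-27 [a,b,c=110]: 1011  = hex B
  rows 28-31 [a,b,c=111]: 0111  = hex 7
Output column (row 0 .. row 31) = 10110111101101111011011110110111
Output column grouped in 4s = 1011 0111 1011 0111 1011 0111 1011 0111 = 0xB7B7B7B7
Convert to decimal digit by digit (value = value*16 + digit):
  B -> 11
  11*16 + 7 = 183
  183*16 + 11 (B) = 2939
  2939*16 + 7 = 47031
  47031*16 + 11 (B) = 752507
  752507*16 + 7 = 12040119
  12040119*16 + 11 (B) = 192641915
  192641915*16 + 7 = 3082270647
Decimal = 3082270647

3082270647


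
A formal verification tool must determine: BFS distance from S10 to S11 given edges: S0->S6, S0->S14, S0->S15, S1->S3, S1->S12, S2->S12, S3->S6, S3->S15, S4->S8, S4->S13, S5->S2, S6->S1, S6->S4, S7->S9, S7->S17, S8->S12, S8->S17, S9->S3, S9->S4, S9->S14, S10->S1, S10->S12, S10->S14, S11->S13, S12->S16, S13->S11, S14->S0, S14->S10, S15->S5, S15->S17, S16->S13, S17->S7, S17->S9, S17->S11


BFS layer-by-layer from S10:
  dist 0: {S10}
  dist 1: {S1, S12, S14}
  dist 2: {S0, S3, S16}
  dist 3: {S6, S13, S15}
  dist 4: {S4, S5, S11, S17}
  -> S11 reached at distance 4
Shortest path length = 4

4


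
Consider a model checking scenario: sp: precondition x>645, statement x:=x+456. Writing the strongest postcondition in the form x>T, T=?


Formula: sp(P, x:=E) = exists old_x. (x = E[old_x/x]) AND P[old_x/x] (old_x is the value of x before the assignment; eliminate old_x by solving x = E[old_x/x] for old_x)
Step 1: Precondition P: x>645, i.e. old_x > 645
Step 2: Assignment gives x = old_x + 456, so old_x = x - 456
Step 3: Substitute into P: x - 456 > 645
Step 4: Simplify: x > 645+456 = 1101

1101


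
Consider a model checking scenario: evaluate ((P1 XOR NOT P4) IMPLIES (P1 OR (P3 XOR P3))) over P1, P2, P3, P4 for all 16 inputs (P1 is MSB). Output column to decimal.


Formula: ((P1 XOR NOT P4) IMPLIES (P1 OR (P3 XOR P3))) over P1, P2, P3, P4 (16 rows)
Evaluate each row (bits = P1,P2,P3,P4, MSB first):
  row 0 [0000]: ((0 XOR NOT 0) IMPLIES (0 OR (0 XOR 0))) -> 0
  row 1 [0001]: ((0 XOR NOT 1) IMPLIES (0 OR (0 XOR 0))) -> 1
  row 2 [0010]: ((0 XOR NOT 0) IMPLIES (0 OR (1 XOR 1))) -> 0
  row 3 [0011]: ((0 XOR NOT 1) IMPLIES (0 OR (1 XOR 1))) -> 1
  row 4 [0100]: ((0 XOR NOT 0) IMPLIES (0 OR (0 XOR 0))) -> 0
  row 5 [0101]: ((0 XOR NOT 1) IMPLIES (0 OR (0 XOR 0))) -> 1
  row 6 [0110]: ((0 XOR NOT 0) IMPLIES (0 OR (1 XOR 1))) -> 0
  row 7 [0111]: ((0 XOR NOT 1) IMPLIES (0 OR (1 XOR 1))) -> 1
  row 8 [1000]: ((1 XOR NOT 0) IMPLIES (1 OR (0 XOR 0))) -> 1
  row 9 [1001]: ((1 XOR NOT 1) IMPLIES (1 OR (0 XOR 0))) -> 1
  row 10 [1010]: ((1 XOR NOT 0) IMPLIES (1 OR (1 XOR 1))) -> 1
  row 11 [1011]: ((1 XOR NOT 1) IMPLIES (1 OR (1 XOR 1))) -> 1
  row 12 [1100]: ((1 XOR NOT 0) IMPLIES (1 OR (0 XOR 0))) -> 1
  row 13 [1101]: ((1 XOR NOT 1) IMPLIES (1 OR (0 XOR 0))) -> 1
  row 14 [1110]: ((1 XOR NOT 0) IMPLIES (1 OR (1 XOR 1))) -> 1
  row 15 [1111]: ((1 XOR NOT 1) IMPLIES (1 OR (1 XOR 1))) -> 1
Full result column, 4 rows per line (P1,P2 fixed per line; P3,P4 runs 00..11 left to right):
  rows 0-3 [P1,P2=00]: 0101  = hex 5
  rows 4-7 [P1,P2=01]: 0101  = hex 5
  rows 8-11 [P1,P2=10]: 1111  = hex F
  rows 12-15 [P1,P2=11]: 1111  = hex F
Output column (row 0 .. row 15) = 0101010111111111
Output column grouped in 4s = 0101 0101 1111 1111 = 0x55FF
Convert to decimal digit by digit (value = value*16 + digit):
  5 -> 5
  5*16 + 5 = 85
  85*16 + 15 (F) = 1375
  1375*16 + 15 (F) = 22015
Decimal = 22015

22015


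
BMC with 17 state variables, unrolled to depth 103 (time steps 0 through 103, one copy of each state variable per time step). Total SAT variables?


BMC unrolls to depth k, creating one copy of each state var for steps 0..k.
Step count = 103 + 1 = 104 (steps 0 through 103)
Vars per step = 17
Total = 17 * 104 = 1768

1768


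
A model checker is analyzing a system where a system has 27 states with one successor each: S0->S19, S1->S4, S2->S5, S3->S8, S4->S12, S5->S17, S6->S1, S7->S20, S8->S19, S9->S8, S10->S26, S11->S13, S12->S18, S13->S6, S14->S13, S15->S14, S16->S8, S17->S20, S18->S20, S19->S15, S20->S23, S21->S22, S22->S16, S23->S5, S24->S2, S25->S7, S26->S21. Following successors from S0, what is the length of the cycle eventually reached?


Trace from S0 until a state repeats:
  S0 -> S19 -> S15 -> S14 -> S13 -> S6 -> S1 -> S4 -> S12 -> S18 -> S20 -> S23 -> S5 -> S17 -> S20
S20 first seen at step 10, revisited at step 14.
Cycle length = 14 - 10 = 4

4


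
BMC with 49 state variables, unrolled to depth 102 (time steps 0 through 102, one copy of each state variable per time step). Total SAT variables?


BMC unrolls to depth k, creating one copy of each state var for steps 0..k.
Step count = 102 + 1 = 103 (steps 0 through 102)
Vars per step = 49
Total = 49 * 103 = 5047

5047


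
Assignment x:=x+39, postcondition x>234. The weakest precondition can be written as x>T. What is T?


Formula: wp(x:=E, P) = P[E/x] (substitute E for x in postcondition)
Step 1: Postcondition: x>234
Step 2: Substitute x+39 for x: x+39>234
Step 3: Solve for x: x > 234-39 = 195

195


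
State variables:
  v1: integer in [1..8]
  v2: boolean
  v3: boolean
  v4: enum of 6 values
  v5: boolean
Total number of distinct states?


State space = product of domain sizes of all variables.
Domain sizes:
  v1 (integer in [1..8]): 8
  v2 (boolean): 2
  v3 (boolean): 2
  v4 (enum of 6 values): 6
  v5 (boolean): 2
Product = 8 * 2 * 2 * 6 * 2 = 384

384


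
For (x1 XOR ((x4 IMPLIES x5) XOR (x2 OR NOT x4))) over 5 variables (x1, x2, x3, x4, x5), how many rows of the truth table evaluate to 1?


Formula: (x1 XOR ((x4 IMPLIES x5) XOR (x2 OR NOT x4))) over 5 vars (32 rows)
Evaluate each row (x1, x2, x3, x4, x5 as bits, MSB first):
  row 0 [00000]: (0 XOR ((0 IMPLIES 0) XOR (0 OR NOT 0))) -> 0
  row 1 [00001]: (0 XOR ((0 IMPLIES 1) XOR (0 OR NOT 0))) -> 0
  row 2 [00010]: (0 XOR ((1 IMPLIES 0) XOR (0 OR NOT 1))) -> 0
  row 3 [00011]: (0 XOR ((1 IMPLIES 1) XOR (0 OR NOT 1))) -> 1
  row 4 [00100]: (0 XOR ((0 IMPLIES 0) XOR (0 OR NOT 0))) -> 0
  row 5 [00101]: (0 XOR ((0 IMPLIES 1) XOR (0 OR NOT 0))) -> 0
  row 6 [00110]: (0 XOR ((1 IMPLIES 0) XOR (0 OR NOT 1))) -> 0
  row 7 [00111]: (0 XOR ((1 IMPLIES 1) XOR (0 OR NOT 1))) -> 1
  row 8 [01000]: (0 XOR ((0 IMPLIES 0) XOR (1 OR NOT 0))) -> 0
  row 9 [01001]: (0 XOR ((0 IMPLIES 1) XOR (1 OR NOT 0))) -> 0
  row 10 [01010]: (0 XOR ((1 IMPLIES 0) XOR (1 OR NOT 1))) -> 1
  row 11 [01011]: (0 XOR ((1 IMPLIES 1) XOR (1 OR NOT 1))) -> 0
  row 12 [01100]: (0 XOR ((0 IMPLIES 0) XOR (1 OR NOT 0))) -> 0
  row 13 [01101]: (0 XOR ((0 IMPLIES 1) XOR (1 OR NOT 0))) -> 0
  row 14 [01110]: (0 XOR ((1 IMPLIES 0) XOR (1 OR NOT 1))) -> 1
  row 15 [01111]: (0 XOR ((1 IMPLIES 1) XOR (1 OR NOT 1))) -> 0
  row 16 [10000]: (1 XOR ((0 IMPLIES 0) XOR (0 OR NOT 0))) -> 1
  row 17 [10001]: (1 XOR ((0 IMPLIES 1) XOR (0 OR NOT 0))) -> 1
  row 18 [10010]: (1 XOR ((1 IMPLIES 0) XOR (0 OR NOT 1))) -> 1
  row 19 [10011]: (1 XOR ((1 IMPLIES 1) XOR (0 OR NOT 1))) -> 0
  row 20 [10100]: (1 XOR ((0 IMPLIES 0) XOR (0 OR NOT 0))) -> 1
  row 21 [10101]: (1 XOR ((0 IMPLIES 1) XOR (0 OR NOT 0))) -> 1
  row 22 [10110]: (1 XOR ((1 IMPLIES 0) XOR (0 OR NOT 1))) -> 1
  row 23 [10111]: (1 XOR ((1 IMPLIES 1) XOR (0 OR NOT 1))) -> 0
  row 24 [11000]: (1 XOR ((0 IMPLIES 0) XOR (1 OR NOT 0))) -> 1
  row 25 [11001]: (1 XOR ((0 IMPLIES 1) XOR (1 OR NOT 0))) -> 1
  row 26 [11010]: (1 XOR ((1 IMPLIES 0) XOR (1 OR NOT 1))) -> 0
  row 27 [11011]: (1 XOR ((1 IMPLIES 1) XOR (1 OR NOT 1))) -> 1
  row 28 [11100]: (1 XOR ((0 IMPLIES 0) XOR (1 OR NOT 0))) -> 1
  row 29 [11101]: (1 XOR ((0 IMPLIES 1) XOR (1 OR NOT 0))) -> 1
  row 30 [11110]: (1 XOR ((1 IMPLIES 0) XOR (1 OR NOT 1))) -> 0
  row 31 [11111]: (1 XOR ((1 IMPLIES 1) XOR (1 OR NOT 1))) -> 1
Full result column, 8 rows per line (x1,x2 fixed per line; x3,x4,x5 runs 000..111 left to right):
  rows 0-7 [x1,x2=00]: 00010001  (ones: 2)
  rows 8-15 [x1,x2=01]: 00100010  (ones: 2)
  rows 16-23 [x1,x2=10]: 11101110  (ones: 6)
  rows 24-31 [x1,x2=11]: 11011101  (ones: 6)
Count of 1-rows = 2+2+6+6 = 16

16


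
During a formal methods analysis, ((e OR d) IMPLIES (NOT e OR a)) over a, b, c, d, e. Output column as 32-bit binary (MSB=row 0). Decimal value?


Formula: ((e OR d) IMPLIES (NOT e OR a)) over a, b, c, d, e (32 rows)
Evaluate each row (bits = a,b,c,d,e, MSB first):
  row 0 [00000]: ((0 OR 0) IMPLIES (NOT 0 OR 0)) -> 1
  row 1 [00001]: ((1 OR 0) IMPLIES (NOT 1 OR 0)) -> 0
  row 2 [00010]: ((0 OR 1) IMPLIES (NOT 0 OR 0)) -> 1
  row 3 [00011]: ((1 OR 1) IMPLIES (NOT 1 OR 0)) -> 0
  row 4 [00100]: ((0 OR 0) IMPLIES (NOT 0 OR 0)) -> 1
  row 5 [00101]: ((1 OR 0) IMPLIES (NOT 1 OR 0)) -> 0
  row 6 [00110]: ((0 OR 1) IMPLIES (NOT 0 OR 0)) -> 1
  row 7 [00111]: ((1 OR 1) IMPLIES (NOT 1 OR 0)) -> 0
  row 8 [01000]: ((0 OR 0) IMPLIES (NOT 0 OR 0)) -> 1
  row 9 [01001]: ((1 OR 0) IMPLIES (NOT 1 OR 0)) -> 0
  row 10 [01010]: ((0 OR 1) IMPLIES (NOT 0 OR 0)) -> 1
  row 11 [01011]: ((1 OR 1) IMPLIES (NOT 1 OR 0)) -> 0
  row 12 [01100]: ((0 OR 0) IMPLIES (NOT 0 OR 0)) -> 1
  row 13 [01101]: ((1 OR 0) IMPLIES (NOT 1 OR 0)) -> 0
  row 14 [01110]: ((0 OR 1) IMPLIES (NOT 0 OR 0)) -> 1
  row 15 [01111]: ((1 OR 1) IMPLIES (NOT 1 OR 0)) -> 0
  row 16 [10000]: ((0 OR 0) IMPLIES (NOT 0 OR 1)) -> 1
  row 17 [10001]: ((1 OR 0) IMPLIES (NOT 1 OR 1)) -> 1
  row 18 [10010]: ((0 OR 1) IMPLIES (NOT 0 OR 1)) -> 1
  row 19 [10011]: ((1 OR 1) IMPLIES (NOT 1 OR 1)) -> 1
  row 20 [10100]: ((0 OR 0) IMPLIES (NOT 0 OR 1)) -> 1
  row 21 [10101]: ((1 OR 0) IMPLIES (NOT 1 OR 1)) -> 1
  row 22 [10110]: ((0 OR 1) IMPLIES (NOT 0 OR 1)) -> 1
  row 23 [10111]: ((1 OR 1) IMPLIES (NOT 1 OR 1)) -> 1
  row 24 [11000]: ((0 OR 0) IMPLIES (NOT 0 OR 1)) -> 1
  row 25 [11001]: ((1 OR 0) IMPLIES (NOT 1 OR 1)) -> 1
  row 26 [11010]: ((0 OR 1) IMPLIES (NOT 0 OR 1)) -> 1
  row 27 [11011]: ((1 OR 1) IMPLIES (NOT 1 OR 1)) -> 1
  row 28 [11100]: ((0 OR 0) IMPLIES (NOT 0 OR 1)) -> 1
  row 29 [11101]: ((1 OR 0) IMPLIES (NOT 1 OR 1)) -> 1
  row 30 [11110]: ((0 OR 1) IMPLIES (NOT 0 OR 1)) -> 1
  row 31 [11111]: ((1 OR 1) IMPLIES (NOT 1 OR 1)) -> 1
Full result column, 4 rows per line (a,b,c fixed per line; d,e runs 00..11 left to right):
  rows 0-3 [a,b,c=000]: 1010  = hex A
  rows 4-7 [a,b,c=001]: 1010  = hex A
  rows 8-11 [a,b,c=010]: 1010  = hex A
  rows 12-15 [a,b,c=011]: 1010  = hex A
  rows 16-19 [a,b,c=100]: 1111  = hex F
  rows 20-23 [a,b,c=101]: 1111  = hex F
  rows 24-27 [a,b,c=110]: 1111  = hex F
  rows 28-31 [a,b,c=111]: 1111  = hex F
Output column (row 0 .. row 31) = 10101010101010101111111111111111
Output column grouped in 4s = 1010 1010 1010 1010 1111 1111 1111 1111 = 0xAAAAFFFF
Convert to decimal digit by digit (value = value*16 + digit):
  A -> 10
  10*16 + 10 (A) = 170
  170*16 + 10 (A) = 2730
  2730*16 + 10 (A) = 43690
  43690*16 + 15 (F) = 699055
  699055*16 + 15 (F) = 11184895
  11184895*16 + 15 (F) = 178958335
  178958335*16 + 15 (F) = 2863333375
Decimal = 2863333375

2863333375


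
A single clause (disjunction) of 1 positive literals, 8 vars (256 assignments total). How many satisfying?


Step 1: Total=2^8=256
Step 2: Unsat when all 1 false: 2^7=128
Step 3: Sat=256-128=128

128


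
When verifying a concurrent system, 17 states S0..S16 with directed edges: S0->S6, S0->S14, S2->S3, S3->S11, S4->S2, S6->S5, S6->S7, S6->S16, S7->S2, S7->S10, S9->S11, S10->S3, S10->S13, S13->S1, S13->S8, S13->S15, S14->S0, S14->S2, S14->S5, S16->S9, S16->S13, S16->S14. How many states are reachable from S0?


BFS from S0:
  layer 0: {S0}
  layer 1: {S6, S14}
  layer 2: {S2, S5, S7, S16}
  layer 3: {S3, S9, S10, S13}
  layer 4: {S1, S8, S11, S15}
Reachable set: {S0, S1, S2, S3, S5, S6, S7, S8, S9, S10, S11, S13, S14, S15, S16}
Count = 15

15


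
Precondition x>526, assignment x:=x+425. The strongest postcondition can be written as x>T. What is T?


Formula: sp(P, x:=E) = exists old_x. (x = E[old_x/x]) AND P[old_x/x] (old_x is the value of x before the assignment; eliminate old_x by solving x = E[old_x/x] for old_x)
Step 1: Precondition P: x>526, i.e. old_x > 526
Step 2: Assignment gives x = old_x + 425, so old_x = x - 425
Step 3: Substitute into P: x - 425 > 526
Step 4: Simplify: x > 526+425 = 951

951


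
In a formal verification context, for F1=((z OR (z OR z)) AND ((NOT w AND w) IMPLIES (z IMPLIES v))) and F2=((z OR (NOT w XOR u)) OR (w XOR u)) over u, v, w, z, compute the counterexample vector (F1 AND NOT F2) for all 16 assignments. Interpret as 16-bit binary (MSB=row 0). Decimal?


F1 = ((z OR (z OR z)) AND ((NOT w AND w) IMPLIES (z IMPLIES v)))
F2 = ((z OR (NOT w XOR u)) OR (w XOR u))
Counterexample to F1=>F2 is where F1=1 and F2=0.
Evaluate each row (bits = u,v,w,z, MSB first):
  row 0 [0000]: F1=0 F2=1 -> F1&~F2 -> 0
  row 1 [0001]: F1=1 F2=1 -> F1&~F2 -> 0
  row 2 [0010]: F1=0 F2=1 -> F1&~F2 -> 0
  row 3 [0011]: F1=1 F2=1 -> F1&~F2 -> 0
  row 4 [0100]: F1=0 F2=1 -> F1&~F2 -> 0
  row 5 [0101]: F1=1 F2=1 -> F1&~F2 -> 0
  row 6 [0110]: F1=0 F2=1 -> F1&~F2 -> 0
  row 7 [0111]: F1=1 F2=1 -> F1&~F2 -> 0
  row 8 [1000]: F1=0 F2=1 -> F1&~F2 -> 0
  row 9 [1001]: F1=1 F2=1 -> F1&~F2 -> 0
  row 10 [1010]: F1=0 F2=1 -> F1&~F2 -> 0
  row 11 [1011]: F1=1 F2=1 -> F1&~F2 -> 0
  row 12 [1100]: F1=0 F2=1 -> F1&~F2 -> 0
  row 13 [1101]: F1=1 F2=1 -> F1&~F2 -> 0
  row 14 [1110]: F1=0 F2=1 -> F1&~F2 -> 0
  row 15 [1111]: F1=1 F2=1 -> F1&~F2 -> 0
Full result column, 4 rows per line (u,v fixed per line; w,z runs 00..11 left to right):
  rows 0-3 [u,v=00]: 0000  = hex 0
  rows 4-7 [u,v=01]: 0000  = hex 0
  rows 8-11 [u,v=10]: 0000  = hex 0
  rows 12-15 [u,v=11]: 0000  = hex 0
Counterexample vector (row 0 .. row 15) = 0000000000000000
Output column grouped in 4s = 0000 0000 0000 0000 = 0x0000
Convert to decimal digit by digit (value = value*16 + digit):
  0 -> 0
  0*16 + 0 = 0
  0*16 + 0 = 0
  0*16 + 0 = 0
Decimal = 0

0


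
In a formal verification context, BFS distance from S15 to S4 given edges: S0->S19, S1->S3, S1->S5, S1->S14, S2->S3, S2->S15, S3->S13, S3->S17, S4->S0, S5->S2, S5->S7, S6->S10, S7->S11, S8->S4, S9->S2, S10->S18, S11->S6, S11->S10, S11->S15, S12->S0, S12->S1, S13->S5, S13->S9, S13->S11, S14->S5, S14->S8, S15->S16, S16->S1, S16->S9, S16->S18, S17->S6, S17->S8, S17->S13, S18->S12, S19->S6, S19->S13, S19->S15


BFS layer-by-layer from S15:
  dist 0: {S15}
  dist 1: {S16}
  dist 2: {S1, S9, S18}
  dist 3: {S2, S3, S5, S12, S14}
  dist 4: {S0, S7, S8, S13, S17}
  dist 5: {S4, S6, S11, S19}
  -> S4 reached at distance 5
Shortest path length = 5

5


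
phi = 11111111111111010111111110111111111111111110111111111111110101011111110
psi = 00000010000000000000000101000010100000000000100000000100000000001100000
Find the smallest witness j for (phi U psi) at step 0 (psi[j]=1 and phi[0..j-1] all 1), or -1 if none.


(phi U psi) at 0: need smallest j with psi[j]=1 and phi[i]=1 for all i in [0,j).
Scan from step 0:
  step 0: phi=1, psi=0 -> continue
  step 1: phi=1, psi=0 -> continue
  step 2: phi=1, psi=0 -> continue
  step 3: phi=1, psi=0 -> continue
  step 6: psi=1 and phi held for [0,6) -> witness found
Witness step = 6

6


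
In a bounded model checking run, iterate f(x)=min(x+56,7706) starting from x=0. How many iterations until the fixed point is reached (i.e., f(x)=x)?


Step 1: x=0, cap=7706, increment=56
Step 2: x grows by 56 each step until capped at 7706; fixed point is x=7706
Step 3: iterations = ceil(7706/56) = 138

138


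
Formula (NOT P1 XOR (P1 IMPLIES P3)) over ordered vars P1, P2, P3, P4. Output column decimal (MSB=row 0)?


Formula: (NOT P1 XOR (P1 IMPLIES P3)) over P1, P2, P3, P4 (16 rows)
Evaluate each row (bits = P1,P2,P3,P4, MSB first):
  row 0 [0000]: (NOT 0 XOR (0 IMPLIES 0)) -> 0
  row 1 [0001]: (NOT 0 XOR (0 IMPLIES 0)) -> 0
  row 2 [0010]: (NOT 0 XOR (0 IMPLIES 1)) -> 0
  row 3 [0011]: (NOT 0 XOR (0 IMPLIES 1)) -> 0
  row 4 [0100]: (NOT 0 XOR (0 IMPLIES 0)) -> 0
  row 5 [0101]: (NOT 0 XOR (0 IMPLIES 0)) -> 0
  row 6 [0110]: (NOT 0 XOR (0 IMPLIES 1)) -> 0
  row 7 [0111]: (NOT 0 XOR (0 IMPLIES 1)) -> 0
  row 8 [1000]: (NOT 1 XOR (1 IMPLIES 0)) -> 0
  row 9 [1001]: (NOT 1 XOR (1 IMPLIES 0)) -> 0
  row 10 [1010]: (NOT 1 XOR (1 IMPLIES 1)) -> 1
  row 11 [1011]: (NOT 1 XOR (1 IMPLIES 1)) -> 1
  row 12 [1100]: (NOT 1 XOR (1 IMPLIES 0)) -> 0
  row 13 [1101]: (NOT 1 XOR (1 IMPLIES 0)) -> 0
  row 14 [1110]: (NOT 1 XOR (1 IMPLIES 1)) -> 1
  row 15 [1111]: (NOT 1 XOR (1 IMPLIES 1)) -> 1
Full result column, 4 rows per line (P1,P2 fixed per line; P3,P4 runs 00..11 left to right):
  rows 0-3 [P1,P2=00]: 0000  = hex 0
  rows 4-7 [P1,P2=01]: 0000  = hex 0
  rows 8-11 [P1,P2=10]: 0011  = hex 3
  rows 12-15 [P1,P2=11]: 0011  = hex 3
Output column (row 0 .. row 15) = 0000000000110011
Output column grouped in 4s = 0000 0000 0011 0011 = 0x0033
Convert to decimal digit by digit (value = value*16 + digit):
  0 -> 0
  0*16 + 0 = 0
  0*16 + 3 = 3
  3*16 + 3 = 51
Decimal = 51

51


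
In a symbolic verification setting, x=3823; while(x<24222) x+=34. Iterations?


Step 1: x goes from 3823 toward 24222 by 34; the body runs while x<24222, so iterations = ceil((bound-start)/step)
Step 2: Distance=20399
Step 3: ceil(20399/34)=600

600


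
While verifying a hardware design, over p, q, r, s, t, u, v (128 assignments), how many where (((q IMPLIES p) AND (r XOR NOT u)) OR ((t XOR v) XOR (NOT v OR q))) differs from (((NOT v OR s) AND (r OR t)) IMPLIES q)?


F1 = (((q IMPLIES p) AND (r XOR NOT u)) OR ((t XOR v) XOR (NOT v OR q)))
F2 = (((NOT v OR s) AND (r OR t)) IMPLIES q)
Evaluate both on each of 128 rows (bits = p,q,r,s,t,u,v):
  row 0 [0000000]: F1=1 F2=1 -> 0
  row 1 [0000001]: F1=1 F2=1 -> 0
  row 2 [0000010]: F1=1 F2=1 -> 0
  row 3 [0000011]: F1=1 F2=1 -> 0
  row 4 [0000100]: F1=1 F2=0 (differ) -> 1
  (every remaining row is evaluated the same way; all 128 results are listed next)
Full result column, 8 rows per line (p,q,r,s fixed per line; t,u,v runs 000..111 left to right):
  rows 0-7 [p,q,r,s=0000]: 00001001  (ones: 2)
  rows 8-15 [p,q,r,s=0001]: 00001100  (ones: 2)
  rows 16-23 [p,q,r,s=0010]: 10100110  (ones: 4)
  rows 24-31 [p,q,r,s=0011]: 11110011  (ones: 6)
  rows 32-39 [p,q,r,s=0100]: 01011010  (ones: 4)
  rows 40-47 [p,q,r,s=0101]: 01011010  (ones: 4)
  rows 48-55 [p,q,r,s=0110]: 01011010  (ones: 4)
  rows 56-63 [p,q,r,s=0111]: 01011010  (ones: 4)
  rows 64-71 [p,q,r,s=1000]: 00001001  (ones: 2)
  rows 72-79 [p,q,r,s=1001]: 00001100  (ones: 2)
  rows 80-87 [p,q,r,s=1010]: 10100110  (ones: 4)
  rows 88-95 [p,q,r,s=1011]: 11110011  (ones: 6)
  rows 96-103 [p,q,r,s=1100]: 00010010  (ones: 2)
  rows 104-111 [p,q,r,s=1101]: 00010010  (ones: 2)
  rows 112-119 [p,q,r,s=1110]: 01001000  (ones: 2)
  rows 120-127 [p,q,r,s=1111]: 01001000  (ones: 2)
Disagreements = 2+2+4+6+4+4+4+4+2+2+4+6+2+2+2+2 = 52

52


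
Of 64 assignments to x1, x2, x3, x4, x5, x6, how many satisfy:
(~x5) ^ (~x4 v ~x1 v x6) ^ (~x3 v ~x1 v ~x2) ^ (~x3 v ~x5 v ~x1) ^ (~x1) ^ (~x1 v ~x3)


CNF with 6 clauses over 6 vars (64 assignments).
An assignment satisfies CNF iff every clause has >=1 true literal.
Check each row (bits = x1,x2,x3,x4,x5,x6; clause T/F shown):
  row 0 [000000]: clauses=TTTTTT -> 1
  row 1 [000001]: clauses=TTTTTT -> 1
  row 2 [000010]: clauses=FTTTTT -> 0
  row 3 [000011]: clauses=FTTTTT -> 0
  row 4 [000100]: clauses=TTTTTT -> 1
  (every remaining row is evaluated the same way; all 64 results are listed next)
Full result column, 8 rows per line (x1,x2,x3 fixed per line; x4,x5,x6 runs 000..111 left to right):
  rows 0-7 [x1,x2,x3=000]: 11001100  (ones: 4)
  rows 8-15 [x1,x2,x3=001]: 11001100  (ones: 4)
  rows 16-23 [x1,x2,x3=010]: 11001100  (ones: 4)
  rows 24-31 [x1,x2,x3=011]: 11001100  (ones: 4)
  rows 32-39 [x1,x2,x3=100]: 00000000  (ones: 0)
  rows 40-47 [x1,x2,x3=101]: 00000000  (ones: 0)
  rows 48-55 [x1,x2,x3=110]: 00000000  (ones: 0)
  rows 56-63 [x1,x2,x3=111]: 00000000  (ones: 0)
Satisfying assignments = 4+4+4+4+0+0+0+0 = 16

16


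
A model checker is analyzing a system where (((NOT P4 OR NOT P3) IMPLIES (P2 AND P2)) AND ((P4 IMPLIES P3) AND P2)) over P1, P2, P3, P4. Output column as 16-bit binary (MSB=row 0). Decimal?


Formula: (((NOT P4 OR NOT P3) IMPLIES (P2 AND P2)) AND ((P4 IMPLIES P3) AND P2)) over P1, P2, P3, P4 (16 rows)
Evaluate each row (bits = P1,P2,P3,P4, MSB first):
  row 0 [0000]: (((NOT 0 OR NOT 0) IMPLIES (0 AND 0)) AND ((0 IMPLIES 0) AND 0)) -> 0
  row 1 [0001]: (((NOT 1 OR NOT 0) IMPLIES (0 AND 0)) AND ((1 IMPLIES 0) AND 0)) -> 0
  row 2 [0010]: (((NOT 0 OR NOT 1) IMPLIES (0 AND 0)) AND ((0 IMPLIES 1) AND 0)) -> 0
  row 3 [0011]: (((NOT 1 OR NOT 1) IMPLIES (0 AND 0)) AND ((1 IMPLIES 1) AND 0)) -> 0
  row 4 [0100]: (((NOT 0 OR NOT 0) IMPLIES (1 AND 1)) AND ((0 IMPLIES 0) AND 1)) -> 1
  row 5 [0101]: (((NOT 1 OR NOT 0) IMPLIES (1 AND 1)) AND ((1 IMPLIES 0) AND 1)) -> 0
  row 6 [0110]: (((NOT 0 OR NOT 1) IMPLIES (1 AND 1)) AND ((0 IMPLIES 1) AND 1)) -> 1
  row 7 [0111]: (((NOT 1 OR NOT 1) IMPLIES (1 AND 1)) AND ((1 IMPLIES 1) AND 1)) -> 1
  row 8 [1000]: (((NOT 0 OR NOT 0) IMPLIES (0 AND 0)) AND ((0 IMPLIES 0) AND 0)) -> 0
  row 9 [1001]: (((NOT 1 OR NOT 0) IMPLIES (0 AND 0)) AND ((1 IMPLIES 0) AND 0)) -> 0
  row 10 [1010]: (((NOT 0 OR NOT 1) IMPLIES (0 AND 0)) AND ((0 IMPLIES 1) AND 0)) -> 0
  row 11 [1011]: (((NOT 1 OR NOT 1) IMPLIES (0 AND 0)) AND ((1 IMPLIES 1) AND 0)) -> 0
  row 12 [1100]: (((NOT 0 OR NOT 0) IMPLIES (1 AND 1)) AND ((0 IMPLIES 0) AND 1)) -> 1
  row 13 [1101]: (((NOT 1 OR NOT 0) IMPLIES (1 AND 1)) AND ((1 IMPLIES 0) AND 1)) -> 0
  row 14 [1110]: (((NOT 0 OR NOT 1) IMPLIES (1 AND 1)) AND ((0 IMPLIES 1) AND 1)) -> 1
  row 15 [1111]: (((NOT 1 OR NOT 1) IMPLIES (1 AND 1)) AND ((1 IMPLIES 1) AND 1)) -> 1
Full result column, 4 rows per line (P1,P2 fixed per line; P3,P4 runs 00..11 left to right):
  rows 0-3 [P1,P2=00]: 0000  = hex 0
  rows 4-7 [P1,P2=01]: 1011  = hex B
  rows 8-11 [P1,P2=10]: 0000  = hex 0
  rows 12-15 [P1,P2=11]: 1011  = hex B
Output column (row 0 .. row 15) = 0000101100001011
Output column grouped in 4s = 0000 1011 0000 1011 = 0x0B0B
Convert to decimal digit by digit (value = value*16 + digit):
  0 -> 0
  0*16 + 11 (B) = 11
  11*16 + 0 = 176
  176*16 + 11 (B) = 2827
Decimal = 2827

2827


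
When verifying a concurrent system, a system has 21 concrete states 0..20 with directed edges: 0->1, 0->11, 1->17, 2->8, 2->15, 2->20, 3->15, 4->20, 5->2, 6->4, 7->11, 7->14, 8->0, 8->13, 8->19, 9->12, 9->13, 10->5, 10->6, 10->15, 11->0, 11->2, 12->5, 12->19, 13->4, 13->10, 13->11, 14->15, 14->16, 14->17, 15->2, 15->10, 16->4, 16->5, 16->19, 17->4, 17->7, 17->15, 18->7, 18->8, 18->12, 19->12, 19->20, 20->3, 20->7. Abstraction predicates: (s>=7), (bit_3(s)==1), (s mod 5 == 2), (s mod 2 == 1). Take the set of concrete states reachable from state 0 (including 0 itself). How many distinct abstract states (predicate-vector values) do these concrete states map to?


BFS from 0:
Concrete reachable: {0, 1, 2, 3, 4, 5, 6, 7, 8, 10, 11, 12, 13, 14, 15, 16, 17, 19, 20}
Abstract via predicates (s>=7), (bit_3(s)==1), (s mod 5 == 2), (s mod 2 == 1):
  (0,0,0,0) <- {0, 4, 6}
  (0,0,0,1) <- {1, 3, 5}
  (0,0,1,0) <- {2}
  (1,0,0,0) <- {16, 20}
  (1,0,0,1) <- {19}
  (1,0,1,1) <- {7, 17}
  (1,1,0,0) <- {8, 10, 14}
  (1,1,0,1) <- {11, 13, 15}
  (1,1,1,0) <- {12}
Distinct abstract states = 9

9


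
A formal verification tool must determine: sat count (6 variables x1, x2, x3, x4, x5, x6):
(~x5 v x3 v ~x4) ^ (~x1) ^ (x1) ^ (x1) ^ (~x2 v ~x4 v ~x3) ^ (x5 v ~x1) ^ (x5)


CNF with 7 clauses over 6 vars (64 assignments).
An assignment satisfies CNF iff every clause has >=1 true literal.
Check each row (bits = x1,x2,x3,x4,x5,x6; clause T/F shown):
  row 0 [000000]: clauses=TTFFTTF -> 0
  row 1 [000001]: clauses=TTFFTTF -> 0
  row 2 [000010]: clauses=TTFFTTT -> 0
  row 3 [000011]: clauses=TTFFTTT -> 0
  row 4 [000100]: clauses=TTFFTTF -> 0
  (every remaining row is evaluated the same way; all 64 results are listed next)
Full result column, 8 rows per line (x1,x2,x3 fixed per line; x4,x5,x6 runs 000..111 left to right):
  rows 0-7 [x1,x2,x3=000]: 00000000  (ones: 0)
  rows 8-15 [x1,x2,x3=001]: 00000000  (ones: 0)
  rows 16-23 [x1,x2,x3=010]: 00000000  (ones: 0)
  rows 24-31 [x1,x2,x3=011]: 00000000  (ones: 0)
  rows 32-39 [x1,x2,x3=100]: 00000000  (ones: 0)
  rows 40-47 [x1,x2,x3=101]: 00000000  (ones: 0)
  rows 48-55 [x1,x2,x3=110]: 00000000  (ones: 0)
  rows 56-63 [x1,x2,x3=111]: 00000000  (ones: 0)
Satisfying assignments = 0+0+0+0+0+0+0+0 = 0

0


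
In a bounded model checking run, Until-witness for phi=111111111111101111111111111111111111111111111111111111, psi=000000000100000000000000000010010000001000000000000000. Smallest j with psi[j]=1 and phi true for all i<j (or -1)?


(phi U psi) at 0: need smallest j with psi[j]=1 and phi[i]=1 for all i in [0,j).
Scan from step 0:
  step 0: phi=1, psi=0 -> continue
  step 1: phi=1, psi=0 -> continue
  step 2: phi=1, psi=0 -> continue
  step 3: phi=1, psi=0 -> continue
  step 9: psi=1 and phi held for [0,9) -> witness found
Witness step = 9

9


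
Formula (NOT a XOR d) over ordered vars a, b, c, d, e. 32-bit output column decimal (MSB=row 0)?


Formula: (NOT a XOR d) over a, b, c, d, e (32 rows)
Evaluate each row (bits = a,b,c,d,e, MSB first):
  row 0 [00000]: (NOT 0 XOR 0) -> 1
  row 1 [00001]: (NOT 0 XOR 0) -> 1
  row 2 [00010]: (NOT 0 XOR 1) -> 0
  row 3 [00011]: (NOT 0 XOR 1) -> 0
  row 4 [00100]: (NOT 0 XOR 0) -> 1
  row 5 [00101]: (NOT 0 XOR 0) -> 1
  row 6 [00110]: (NOT 0 XOR 1) -> 0
  row 7 [00111]: (NOT 0 XOR 1) -> 0
  row 8 [01000]: (NOT 0 XOR 0) -> 1
  row 9 [01001]: (NOT 0 XOR 0) -> 1
  row 10 [01010]: (NOT 0 XOR 1) -> 0
  row 11 [01011]: (NOT 0 XOR 1) -> 0
  row 12 [01100]: (NOT 0 XOR 0) -> 1
  row 13 [01101]: (NOT 0 XOR 0) -> 1
  row 14 [01110]: (NOT 0 XOR 1) -> 0
  row 15 [01111]: (NOT 0 XOR 1) -> 0
  row 16 [10000]: (NOT 1 XOR 0) -> 0
  row 17 [10001]: (NOT 1 XOR 0) -> 0
  row 18 [10010]: (NOT 1 XOR 1) -> 1
  row 19 [10011]: (NOT 1 XOR 1) -> 1
  row 20 [10100]: (NOT 1 XOR 0) -> 0
  row 21 [10101]: (NOT 1 XOR 0) -> 0
  row 22 [10110]: (NOT 1 XOR 1) -> 1
  row 23 [10111]: (NOT 1 XOR 1) -> 1
  row 24 [11000]: (NOT 1 XOR 0) -> 0
  row 25 [11001]: (NOT 1 XOR 0) -> 0
  row 26 [11010]: (NOT 1 XOR 1) -> 1
  row 27 [11011]: (NOT 1 XOR 1) -> 1
  row 28 [11100]: (NOT 1 XOR 0) -> 0
  row 29 [11101]: (NOT 1 XOR 0) -> 0
  row 30 [11110]: (NOT 1 XOR 1) -> 1
  row 31 [11111]: (NOT 1 XOR 1) -> 1
Full result column, 4 rows per line (a,b,c fixed per line; d,e runs 00..11 left to right):
  rows 0-3 [a,b,c=000]: 1100  = hex C
  rows 4-7 [a,b,c=001]: 1100  = hex C
  rows 8-11 [a,b,c=010]: 1100  = hex C
  rows 12-15 [a,b,c=011]: 1100  = hex C
  rows 16-19 [a,b,c=100]: 0011  = hex 3
  rows 20-23 [a,b,c=101]: 0011  = hex 3
  rows 24-27 [a,b,c=110]: 0011  = hex 3
  rows 28-31 [a,b,c=111]: 0011  = hex 3
Output column (row 0 .. row 31) = 11001100110011000011001100110011
Output column grouped in 4s = 1100 1100 1100 1100 0011 0011 0011 0011 = 0xCCCC3333
Convert to decimal digit by digit (value = value*16 + digit):
  C -> 12
  12*16 + 12 (C) = 204
  204*16 + 12 (C) = 3276
  3276*16 + 12 (C) = 52428
  52428*16 + 3 = 838851
  838851*16 + 3 = 13421619
  13421619*16 + 3 = 214745907
  214745907*16 + 3 = 3435934515
Decimal = 3435934515

3435934515


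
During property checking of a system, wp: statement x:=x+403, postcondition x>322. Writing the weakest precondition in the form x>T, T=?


Formula: wp(x:=E, P) = P[E/x] (substitute E for x in postcondition)
Step 1: Postcondition: x>322
Step 2: Substitute x+403 for x: x+403>322
Step 3: Solve for x: x > 322-403 = -81

-81


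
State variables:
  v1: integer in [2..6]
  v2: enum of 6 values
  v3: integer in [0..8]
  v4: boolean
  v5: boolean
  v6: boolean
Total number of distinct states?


State space = product of domain sizes of all variables.
Domain sizes:
  v1 (integer in [2..6]): 5
  v2 (enum of 6 values): 6
  v3 (integer in [0..8]): 9
  v4 (boolean): 2
  v5 (boolean): 2
  v6 (boolean): 2
Product = 5 * 6 * 9 * 2 * 2 * 2 = 2160

2160


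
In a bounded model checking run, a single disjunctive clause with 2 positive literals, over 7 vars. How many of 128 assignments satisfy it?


Step 1: Total=2^7=128
Step 2: Unsat when all 2 false: 2^5=32
Step 3: Sat=128-32=96

96


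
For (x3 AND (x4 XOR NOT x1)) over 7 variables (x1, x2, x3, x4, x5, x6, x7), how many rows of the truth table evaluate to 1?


Formula: (x3 AND (x4 XOR NOT x1)) over 7 vars (128 rows)
Evaluate each row (x1, x2, x3, x4, x5, x6, x7 as bits, MSB first):
  row 0 [0000000]: (0 AND (0 XOR NOT 0)) -> 0
  row 1 [0000001]: (0 AND (0 XOR NOT 0)) -> 0
  row 2 [0000010]: (0 AND (0 XOR NOT 0)) -> 0
  row 3 [0000011]: (0 AND (0 XOR NOT 0)) -> 0
  row 4 [0000100]: (0 AND (0 XOR NOT 0)) -> 0
  (every remaining row is evaluated the same way; all 128 results are listed next)
Full result column, 8 rows per line (x1,x2,x3,x4 fixed per line; x5,x6,x7 runs 000..111 left to right):
  rows 0-7 [x1,x2,x3,x4=0000]: 00000000  (ones: 0)
  rows 8-15 [x1,x2,x3,x4=0001]: 00000000  (ones: 0)
  rows 16-23 [x1,x2,x3,x4=0010]: 11111111  (ones: 8)
  rows 24-31 [x1,x2,x3,x4=0011]: 00000000  (ones: 0)
  rows 32-39 [x1,x2,x3,x4=0100]: 00000000  (ones: 0)
  rows 40-47 [x1,x2,x3,x4=0101]: 00000000  (ones: 0)
  rows 48-55 [x1,x2,x3,x4=0110]: 11111111  (ones: 8)
  rows 56-63 [x1,x2,x3,x4=0111]: 00000000  (ones: 0)
  rows 64-71 [x1,x2,x3,x4=1000]: 00000000  (ones: 0)
  rows 72-79 [x1,x2,x3,x4=1001]: 00000000  (ones: 0)
  rows 80-87 [x1,x2,x3,x4=1010]: 00000000  (ones: 0)
  rows 88-95 [x1,x2,x3,x4=1011]: 11111111  (ones: 8)
  rows 96-103 [x1,x2,x3,x4=1100]: 00000000  (ones: 0)
  rows 104-111 [x1,x2,x3,x4=1101]: 00000000  (ones: 0)
  rows 112-119 [x1,x2,x3,x4=1110]: 00000000  (ones: 0)
  rows 120-127 [x1,x2,x3,x4=1111]: 11111111  (ones: 8)
Count of 1-rows = 0+0+8+0+0+0+8+0+0+0+0+8+0+0+0+8 = 32

32


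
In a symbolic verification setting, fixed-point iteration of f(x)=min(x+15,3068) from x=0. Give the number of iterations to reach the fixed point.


Step 1: x=0, cap=3068, increment=15
Step 2: x grows by 15 each step until capped at 3068; fixed point is x=3068
Step 3: iterations = ceil(3068/15) = 205

205


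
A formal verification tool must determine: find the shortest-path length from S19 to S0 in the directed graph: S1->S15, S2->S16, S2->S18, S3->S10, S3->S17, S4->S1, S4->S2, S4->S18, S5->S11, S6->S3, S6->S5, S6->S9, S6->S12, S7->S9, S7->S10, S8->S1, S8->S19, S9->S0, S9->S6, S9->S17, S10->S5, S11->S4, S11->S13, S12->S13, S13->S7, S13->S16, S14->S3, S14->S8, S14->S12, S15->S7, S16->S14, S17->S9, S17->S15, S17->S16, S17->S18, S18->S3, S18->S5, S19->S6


BFS layer-by-layer from S19:
  dist 0: {S19}
  dist 1: {S6}
  dist 2: {S3, S5, S9, S12}
  dist 3: {S0, S10, S11, S13, S17}
  -> S0 reached at distance 3
Shortest path length = 3

3


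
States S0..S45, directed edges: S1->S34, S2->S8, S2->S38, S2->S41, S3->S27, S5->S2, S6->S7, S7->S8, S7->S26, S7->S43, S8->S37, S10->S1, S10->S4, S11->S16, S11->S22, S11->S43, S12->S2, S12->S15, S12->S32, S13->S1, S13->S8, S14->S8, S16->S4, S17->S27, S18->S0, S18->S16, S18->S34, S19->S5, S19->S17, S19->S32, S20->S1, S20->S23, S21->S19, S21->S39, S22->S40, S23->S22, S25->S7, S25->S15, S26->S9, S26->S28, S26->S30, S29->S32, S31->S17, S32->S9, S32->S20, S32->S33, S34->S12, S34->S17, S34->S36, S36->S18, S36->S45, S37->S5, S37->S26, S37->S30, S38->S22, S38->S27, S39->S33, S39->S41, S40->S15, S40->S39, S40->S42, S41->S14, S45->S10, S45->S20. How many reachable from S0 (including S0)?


BFS from S0:
  layer 0: {S0}
Reachable set: {S0}
Count = 1

1


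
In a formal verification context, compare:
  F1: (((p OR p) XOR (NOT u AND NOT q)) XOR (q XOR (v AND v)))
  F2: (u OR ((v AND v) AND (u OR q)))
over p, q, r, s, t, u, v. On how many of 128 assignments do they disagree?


F1 = (((p OR p) XOR (NOT u AND NOT q)) XOR (q XOR (v AND v)))
F2 = (u OR ((v AND v) AND (u OR q)))
Evaluate both on each of 128 rows (bits = p,q,r,s,t,u,v):
  row 0 [0000000]: F1=1 F2=0 (differ) -> 1
  row 1 [0000001]: F1=0 F2=0 -> 0
  row 2 [0000010]: F1=0 F2=1 (differ) -> 1
  row 3 [0000011]: F1=1 F2=1 -> 0
  row 4 [0000100]: F1=1 F2=0 (differ) -> 1
  (every remaining row is evaluated the same way; all 128 results are listed next)
Full result column, 8 rows per line (p,q,r,s fixed per line; t,u,v runs 000..111 left to right):
  rows 0-7 [p,q,r,s=0000]: 10101010  (ones: 4)
  rows 8-15 [p,q,r,s=0001]: 10101010  (ones: 4)
  rows 16-23 [p,q,r,s=0010]: 10101010  (ones: 4)
  rows 24-31 [p,q,r,s=0011]: 10101010  (ones: 4)
  rows 32-39 [p,q,r,s=0100]: 11011101  (ones: 6)
  rows 40-47 [p,q,r,s=0101]: 11011101  (ones: 6)
  rows 48-55 [p,q,r,s=0110]: 11011101  (ones: 6)
  rows 56-63 [p,q,r,s=0111]: 11011101  (ones: 6)
  rows 64-71 [p,q,r,s=1000]: 01010101  (ones: 4)
  rows 72-79 [p,q,r,s=1001]: 01010101  (ones: 4)
  rows 80-87 [p,q,r,s=1010]: 01010101  (ones: 4)
  rows 88-95 [p,q,r,s=1011]: 01010101  (ones: 4)
  rows 96-103 [p,q,r,s=1100]: 00100010  (ones: 2)
  rows 104-111 [p,q,r,s=1101]: 00100010  (ones: 2)
  rows 112-119 [p,q,r,s=1110]: 00100010  (ones: 2)
  rows 120-127 [p,q,r,s=1111]: 00100010  (ones: 2)
Disagreements = 4+4+4+4+6+6+6+6+4+4+4+4+2+2+2+2 = 64

64


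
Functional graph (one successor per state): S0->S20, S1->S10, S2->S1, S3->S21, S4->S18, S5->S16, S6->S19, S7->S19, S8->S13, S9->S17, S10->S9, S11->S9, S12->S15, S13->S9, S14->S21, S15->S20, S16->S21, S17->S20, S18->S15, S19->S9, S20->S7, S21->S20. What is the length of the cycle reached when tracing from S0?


Trace from S0 until a state repeats:
  S0 -> S20 -> S7 -> S19 -> S9 -> S17 -> S20
S20 first seen at step 1, revisited at step 6.
Cycle length = 6 - 1 = 5

5


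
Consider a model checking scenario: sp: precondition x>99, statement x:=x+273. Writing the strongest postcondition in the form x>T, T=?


Formula: sp(P, x:=E) = exists old_x. (x = E[old_x/x]) AND P[old_x/x] (old_x is the value of x before the assignment; eliminate old_x by solving x = E[old_x/x] for old_x)
Step 1: Precondition P: x>99, i.e. old_x > 99
Step 2: Assignment gives x = old_x + 273, so old_x = x - 273
Step 3: Substitute into P: x - 273 > 99
Step 4: Simplify: x > 99+273 = 372

372


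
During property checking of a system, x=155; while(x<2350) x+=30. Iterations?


Step 1: x goes from 155 toward 2350 by 30; the body runs while x<2350, so iterations = ceil((bound-start)/step)
Step 2: Distance=2195
Step 3: ceil(2195/30)=74

74


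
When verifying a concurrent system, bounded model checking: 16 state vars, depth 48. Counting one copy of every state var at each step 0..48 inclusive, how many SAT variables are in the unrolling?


BMC unrolls to depth k, creating one copy of each state var for steps 0..k.
Step count = 48 + 1 = 49 (steps 0 through 48)
Vars per step = 16
Total = 16 * 49 = 784

784


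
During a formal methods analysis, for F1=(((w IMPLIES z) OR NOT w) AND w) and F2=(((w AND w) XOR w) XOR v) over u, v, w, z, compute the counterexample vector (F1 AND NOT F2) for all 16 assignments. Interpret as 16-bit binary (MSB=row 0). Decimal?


F1 = (((w IMPLIES z) OR NOT w) AND w)
F2 = (((w AND w) XOR w) XOR v)
Counterexample to F1=>F2 is where F1=1 and F2=0.
Evaluate each row (bits = u,v,w,z, MSB first):
  row 0 [0000]: F1=0 F2=0 -> F1&~F2 -> 0
  row 1 [0001]: F1=0 F2=0 -> F1&~F2 -> 0
  row 2 [0010]: F1=0 F2=0 -> F1&~F2 -> 0
  row 3 [0011]: F1=1 F2=0 -> F1&~F2 -> 1
  row 4 [0100]: F1=0 F2=1 -> F1&~F2 -> 0
  row 5 [0101]: F1=0 F2=1 -> F1&~F2 -> 0
  row 6 [0110]: F1=0 F2=1 -> F1&~F2 -> 0
  row 7 [0111]: F1=1 F2=1 -> F1&~F2 -> 0
  row 8 [1000]: F1=0 F2=0 -> F1&~F2 -> 0
  row 9 [1001]: F1=0 F2=0 -> F1&~F2 -> 0
  row 10 [1010]: F1=0 F2=0 -> F1&~F2 -> 0
  row 11 [1011]: F1=1 F2=0 -> F1&~F2 -> 1
  row 12 [1100]: F1=0 F2=1 -> F1&~F2 -> 0
  row 13 [1101]: F1=0 F2=1 -> F1&~F2 -> 0
  row 14 [1110]: F1=0 F2=1 -> F1&~F2 -> 0
  row 15 [1111]: F1=1 F2=1 -> F1&~F2 -> 0
Full result column, 4 rows per line (u,v fixed per line; w,z runs 00..11 left to right):
  rows 0-3 [u,v=00]: 0001  = hex 1
  rows 4-7 [u,v=01]: 0000  = hex 0
  rows 8-11 [u,v=10]: 0001  = hex 1
  rows 12-15 [u,v=11]: 0000  = hex 0
Counterexample vector (row 0 .. row 15) = 0001000000010000
Output column grouped in 4s = 0001 0000 0001 0000 = 0x1010
Convert to decimal digit by digit (value = value*16 + digit):
  1 -> 1
  1*16 + 0 = 16
  16*16 + 1 = 257
  257*16 + 0 = 4112
Decimal = 4112

4112
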